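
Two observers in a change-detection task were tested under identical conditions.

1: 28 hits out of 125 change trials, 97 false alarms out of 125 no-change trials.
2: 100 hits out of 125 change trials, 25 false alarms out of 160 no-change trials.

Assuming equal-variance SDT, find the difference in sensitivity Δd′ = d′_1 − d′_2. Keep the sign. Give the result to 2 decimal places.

Δd′ = -3.37

1: z(0.2240) = -0.759, z(0.7760) = 0.759, d' = -1.518
2: z(0.8000) = 0.842, z(0.1562) = -1.010, d' = 1.852
Δd' = d'_1 − d'_2 = -1.518 − 1.852 = -3.370
2 has the higher sensitivity.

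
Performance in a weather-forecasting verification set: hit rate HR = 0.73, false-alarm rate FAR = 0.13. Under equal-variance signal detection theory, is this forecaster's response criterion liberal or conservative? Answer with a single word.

z(H) = 0.613, z(FA) = -1.126
c = −½·(z(H) + z(FA)) = 0.2565
c > 0 → conservative criterion (biased toward responding “no”).

conservative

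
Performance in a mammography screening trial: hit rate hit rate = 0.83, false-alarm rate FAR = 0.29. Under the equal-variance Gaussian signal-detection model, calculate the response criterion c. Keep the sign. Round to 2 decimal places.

c = -0.20

z(H) = 0.954
z(FA) = -0.553
c = −½·[z(H) + z(FA)] = −0.5 × (0.954 + (-0.553)) = -0.2005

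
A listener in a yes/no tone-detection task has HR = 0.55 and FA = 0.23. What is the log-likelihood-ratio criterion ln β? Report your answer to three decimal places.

ln β = 0.265

z(H) = 0.1257
z(FA) = -0.7388
ln β = −½·[z(H)² − z(FA)²] = −0.5 × (0.0158 − 0.5458) = 0.2650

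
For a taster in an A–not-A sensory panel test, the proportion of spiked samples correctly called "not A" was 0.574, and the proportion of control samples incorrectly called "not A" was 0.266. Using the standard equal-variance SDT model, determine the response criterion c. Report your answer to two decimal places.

Φ⁻¹(H) = 0.187
Φ⁻¹(FA) = -0.625
c = −½·[z(H) + z(FA)] = −0.5 × (0.187 + (-0.625)) = 0.219
c > 0: the taster has a conservative response bias.

c = 0.22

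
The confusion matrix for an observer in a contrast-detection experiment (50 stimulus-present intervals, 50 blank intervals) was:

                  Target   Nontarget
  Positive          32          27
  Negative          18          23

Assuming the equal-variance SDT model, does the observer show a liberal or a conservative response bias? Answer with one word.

liberal

z(H) = 0.358, z(FA) = 0.100
c = −½·(z(H) + z(FA)) = -0.229
c < 0 → liberal criterion (biased toward responding “yes”).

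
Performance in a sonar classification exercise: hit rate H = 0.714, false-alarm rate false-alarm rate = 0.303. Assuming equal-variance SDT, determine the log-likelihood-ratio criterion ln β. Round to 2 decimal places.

ln β = -0.03

z(H) = z(0.714) = 0.565
z(FA) = z(0.303) = -0.516
ln β = −½·[z(H)² − z(FA)²] = −0.5 × (0.319 − 0.266) = -0.0265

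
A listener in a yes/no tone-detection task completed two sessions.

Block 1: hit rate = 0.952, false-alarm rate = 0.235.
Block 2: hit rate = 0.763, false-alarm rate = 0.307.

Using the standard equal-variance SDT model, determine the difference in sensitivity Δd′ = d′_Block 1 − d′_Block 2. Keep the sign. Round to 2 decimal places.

Δd′ = 1.17

Block 1: z(0.952) = 1.665, z(0.235) = -0.722, d' = 2.387
Block 2: z(0.763) = 0.716, z(0.307) = -0.504, d' = 1.220
Δd' = d'_Block 1 − d'_Block 2 = 2.387 − 1.220 = 1.167
Block 1 has the higher sensitivity.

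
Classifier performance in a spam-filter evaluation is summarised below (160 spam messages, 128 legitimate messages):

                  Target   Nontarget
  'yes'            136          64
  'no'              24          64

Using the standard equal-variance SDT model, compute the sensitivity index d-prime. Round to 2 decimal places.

d-prime = 1.04

H = 136/160 = 0.8500
FA = 64/128 = 0.5000
Φ⁻¹(H) = Φ⁻¹(0.8500) = 1.0364
Φ⁻¹(FA) = Φ⁻¹(0.5000) = 0.0000
d' = z(H) − z(FA) = 1.0364 − 0.0000 = 1.0364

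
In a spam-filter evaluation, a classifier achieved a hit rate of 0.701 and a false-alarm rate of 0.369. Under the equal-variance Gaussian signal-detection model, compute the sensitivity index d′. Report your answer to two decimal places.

z(0.701) = 0.5273, z(0.369) = -0.3345
d' = z(H) − z(FA) = 0.5273 − (-0.3345) = 0.8618

d′ = 0.86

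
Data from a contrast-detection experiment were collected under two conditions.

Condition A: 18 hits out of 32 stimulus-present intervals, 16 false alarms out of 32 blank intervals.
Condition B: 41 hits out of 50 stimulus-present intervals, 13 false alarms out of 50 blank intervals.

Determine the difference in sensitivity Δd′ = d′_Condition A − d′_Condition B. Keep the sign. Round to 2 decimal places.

Δd′ = -1.40

Condition A: z(0.5625) = 0.157, z(0.5000) = 0.000, d' = 0.157
Condition B: z(0.8200) = 0.915, z(0.2600) = -0.643, d' = 1.558
Δd' = d'_Condition A − d'_Condition B = 0.157 − 1.558 = -1.401
Condition B has the higher sensitivity.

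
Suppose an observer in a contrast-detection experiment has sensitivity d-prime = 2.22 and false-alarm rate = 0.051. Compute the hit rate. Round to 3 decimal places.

z(false-alarm rate) = z(0.051) = -1.6352
z(H) = z(FA) + d' = -1.6352 + 2.22 = 0.5848
hit rate = Φ(0.5848) = 0.7207

hit rate = 0.721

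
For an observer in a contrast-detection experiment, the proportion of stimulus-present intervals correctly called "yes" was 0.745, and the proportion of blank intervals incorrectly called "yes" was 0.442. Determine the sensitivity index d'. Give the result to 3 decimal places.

z(0.745) = 0.6588, z(0.442) = -0.1459
d' = z(H) − z(FA) = 0.6588 − (-0.1459) = 0.8047

d' = 0.805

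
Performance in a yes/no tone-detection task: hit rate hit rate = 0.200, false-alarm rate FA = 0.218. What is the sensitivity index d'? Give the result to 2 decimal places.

d' = -0.06

Φ⁻¹(H) = Φ⁻¹(0.200) = -0.842
Φ⁻¹(FA) = Φ⁻¹(0.218) = -0.779
d' = z(H) − z(FA) = -0.842 − (-0.779) = -0.063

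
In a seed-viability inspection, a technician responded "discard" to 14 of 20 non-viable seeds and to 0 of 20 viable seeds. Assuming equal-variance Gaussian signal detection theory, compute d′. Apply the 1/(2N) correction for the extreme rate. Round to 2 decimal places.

d′ = 2.48

The false-alarm rate is 0/20 = 0, so apply the 1/(2N) correction: FA → 1/(2·20) = 0.02500.
z(H) = z(0.70000) = 0.524
z(FA) = z(0.02500) = -1.960
d' = 0.524 − (-1.960) = 2.484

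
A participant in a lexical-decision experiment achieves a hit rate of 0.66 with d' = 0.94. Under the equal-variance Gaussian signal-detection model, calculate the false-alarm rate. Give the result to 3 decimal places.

false-alarm rate = 0.299

z(hit rate) = z(0.66) = 0.4125
z(FA) = z(H) − d' = 0.4125 − 0.94 = -0.5275
false-alarm rate = Φ(-0.5275) = 0.2989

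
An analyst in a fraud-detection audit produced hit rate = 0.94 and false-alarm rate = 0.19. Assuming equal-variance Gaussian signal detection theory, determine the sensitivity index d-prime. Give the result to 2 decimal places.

Φ⁻¹(H) = Φ⁻¹(0.94) = 1.555
Φ⁻¹(FA) = Φ⁻¹(0.19) = -0.878
d' = z(H) − z(FA) = 1.555 − (-0.878) = 2.433

d-prime = 2.43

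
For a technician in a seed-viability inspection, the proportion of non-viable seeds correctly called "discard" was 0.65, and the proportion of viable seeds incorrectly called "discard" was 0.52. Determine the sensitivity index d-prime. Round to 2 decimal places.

z(0.65) = 0.385, z(0.52) = 0.050
d' = z(H) − z(FA) = 0.385 − 0.050 = 0.335

d-prime = 0.34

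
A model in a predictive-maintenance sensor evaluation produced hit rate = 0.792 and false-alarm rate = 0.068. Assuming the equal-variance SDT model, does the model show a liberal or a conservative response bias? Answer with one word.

conservative

z(H) = 0.813, z(FA) = -1.491
c = −½·(z(H) + z(FA)) = 0.339
c > 0 → conservative criterion (biased toward responding “no”).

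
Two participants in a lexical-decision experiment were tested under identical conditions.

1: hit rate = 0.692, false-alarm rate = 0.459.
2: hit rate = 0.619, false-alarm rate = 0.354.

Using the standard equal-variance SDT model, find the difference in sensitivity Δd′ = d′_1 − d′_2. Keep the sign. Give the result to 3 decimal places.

Δd′ = -0.073

1: z(0.692) = 0.5015, z(0.459) = -0.1030, d' = 0.6045
2: z(0.619) = 0.3029, z(0.354) = -0.3745, d' = 0.6774
Δd' = d'_1 − d'_2 = 0.6045 − 0.6774 = -0.0729
2 has the higher sensitivity.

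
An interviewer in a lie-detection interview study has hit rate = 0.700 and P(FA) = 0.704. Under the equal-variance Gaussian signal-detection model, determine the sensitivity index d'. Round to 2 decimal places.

d' = -0.01

Φ⁻¹(H) = Φ⁻¹(0.700) = 0.524
Φ⁻¹(FA) = Φ⁻¹(0.704) = 0.536
d' = z(H) − z(FA) = 0.524 − 0.536 = -0.012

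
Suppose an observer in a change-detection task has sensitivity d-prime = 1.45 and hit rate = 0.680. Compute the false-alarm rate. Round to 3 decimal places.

false-alarm rate = 0.163

z(hit rate) = z(0.680) = 0.4677
z(FA) = z(H) − d' = 0.4677 − 1.45 = -0.9823
false-alarm rate = Φ(-0.9823) = 0.1630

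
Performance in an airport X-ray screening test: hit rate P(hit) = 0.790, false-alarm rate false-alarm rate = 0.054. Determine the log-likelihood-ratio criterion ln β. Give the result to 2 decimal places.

ln β = 0.97

z(H) = z(0.790) = 0.806
z(FA) = z(0.054) = -1.607
ln β = −½·[z(H)² − z(FA)²] = −0.5 × (0.650 − 2.582) = 0.966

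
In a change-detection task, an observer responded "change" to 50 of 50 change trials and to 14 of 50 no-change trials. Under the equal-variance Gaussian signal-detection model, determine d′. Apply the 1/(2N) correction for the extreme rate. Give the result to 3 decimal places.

d′ = 2.909

The hit rate is 50/50 = 1, so apply the 1/(2N) correction: H → 1 − 1/(2·50) = 0.99000.
z(H) = z(0.99000) = 2.3263
z(FA) = z(0.28000) = -0.5828
d' = 2.3263 − (-0.5828) = 2.9091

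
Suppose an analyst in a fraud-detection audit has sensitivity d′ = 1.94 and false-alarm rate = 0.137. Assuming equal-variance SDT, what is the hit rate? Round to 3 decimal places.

hit rate = 0.801

z(false-alarm rate) = z(0.137) = -1.0939
z(H) = z(FA) + d' = -1.0939 + 1.94 = 0.8461
hit rate = Φ(0.8461) = 0.8013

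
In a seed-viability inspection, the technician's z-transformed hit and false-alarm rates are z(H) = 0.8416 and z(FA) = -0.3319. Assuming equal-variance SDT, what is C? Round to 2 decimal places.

C = -0.25

c = −½·[z(H) + z(FA)] = −½·(0.8416 + (-0.3319)) = -0.25485
c < 0: the technician has a liberal response bias.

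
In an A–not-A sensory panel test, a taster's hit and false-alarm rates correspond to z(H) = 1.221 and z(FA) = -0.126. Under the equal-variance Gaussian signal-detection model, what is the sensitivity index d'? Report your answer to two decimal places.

d' = 1.35

d' = z(H) − z(FA) = 1.221 − (-0.126) = 1.347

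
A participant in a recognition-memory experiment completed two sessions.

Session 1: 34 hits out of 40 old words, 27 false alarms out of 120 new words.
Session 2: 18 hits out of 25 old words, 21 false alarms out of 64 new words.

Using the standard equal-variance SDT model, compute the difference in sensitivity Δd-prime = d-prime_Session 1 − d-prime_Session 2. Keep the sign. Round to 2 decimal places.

Session 1: z(0.8500) = 1.036, z(0.2250) = -0.755, d' = 1.791
Session 2: z(0.7200) = 0.583, z(0.3281) = -0.445, d' = 1.028
Δd' = d'_Session 1 − d'_Session 2 = 1.791 − 1.028 = 0.763
Session 1 has the higher sensitivity.

Δd-prime = 0.76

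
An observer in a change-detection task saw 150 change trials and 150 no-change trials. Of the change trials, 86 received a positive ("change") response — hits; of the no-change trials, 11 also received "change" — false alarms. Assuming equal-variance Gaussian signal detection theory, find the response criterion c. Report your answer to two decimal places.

H = 86/150 = 0.5733
FA = 11/150 = 0.0733
Φ⁻¹(H) = 0.185
Φ⁻¹(FA) = -1.452
c = −½·[z(H) + z(FA)] = −0.5 × (0.185 + (-1.452)) = 0.6335
c > 0: the observer has a conservative response bias.

c = 0.63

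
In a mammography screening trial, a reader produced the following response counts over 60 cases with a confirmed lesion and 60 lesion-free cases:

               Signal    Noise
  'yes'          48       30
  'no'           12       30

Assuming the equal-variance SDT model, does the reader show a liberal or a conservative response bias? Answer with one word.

z(H) = 0.842, z(FA) = 0.000
c = −½·(z(H) + z(FA)) = -0.421
c < 0 → liberal criterion (biased toward responding “yes”).

liberal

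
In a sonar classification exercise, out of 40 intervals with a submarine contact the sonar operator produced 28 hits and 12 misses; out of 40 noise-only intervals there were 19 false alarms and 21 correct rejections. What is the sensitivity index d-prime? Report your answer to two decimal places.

d-prime = 0.59

H = 28/40 = 0.7000
FA = 19/40 = 0.4750
Φ⁻¹(H) = Φ⁻¹(0.7000) = 0.5244
Φ⁻¹(FA) = Φ⁻¹(0.4750) = -0.0627
d' = z(H) − z(FA) = 0.5244 − (-0.0627) = 0.5871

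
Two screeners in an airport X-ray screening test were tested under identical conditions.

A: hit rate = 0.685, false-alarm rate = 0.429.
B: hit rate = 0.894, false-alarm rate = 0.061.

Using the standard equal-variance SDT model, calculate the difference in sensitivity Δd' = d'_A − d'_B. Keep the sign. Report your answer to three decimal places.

A: z(0.685) = 0.4817, z(0.429) = -0.1789, d' = 0.6606
B: z(0.894) = 1.2481, z(0.061) = -1.5464, d' = 2.7945
Δd' = d'_A − d'_B = 0.6606 − 2.7945 = -2.1339
B has the higher sensitivity.

Δd' = -2.134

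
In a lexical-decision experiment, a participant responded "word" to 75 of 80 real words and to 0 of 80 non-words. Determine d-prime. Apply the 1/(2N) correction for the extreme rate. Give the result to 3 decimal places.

The false-alarm rate is 0/80 = 0, so apply the 1/(2N) correction: FA → 1/(2·80) = 0.00625.
z(H) = z(0.93750) = 1.5341
z(FA) = z(0.00625) = -2.4977
d' = 1.5341 − (-2.4977) = 4.0318

d-prime = 4.032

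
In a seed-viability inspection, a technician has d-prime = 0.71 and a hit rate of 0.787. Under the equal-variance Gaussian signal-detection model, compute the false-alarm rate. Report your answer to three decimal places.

z(hit rate) = z(0.787) = 0.7961
z(FA) = z(H) − d' = 0.7961 − 0.71 = 0.0861
false-alarm rate = Φ(0.0861) = 0.5343

false-alarm rate = 0.534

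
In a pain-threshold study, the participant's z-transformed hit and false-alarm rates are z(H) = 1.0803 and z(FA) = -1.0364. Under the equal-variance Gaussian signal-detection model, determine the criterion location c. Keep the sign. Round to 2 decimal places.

c = -0.02

c = −½·[z(H) + z(FA)] = −½·(1.0803 + (-1.0364)) = -0.02195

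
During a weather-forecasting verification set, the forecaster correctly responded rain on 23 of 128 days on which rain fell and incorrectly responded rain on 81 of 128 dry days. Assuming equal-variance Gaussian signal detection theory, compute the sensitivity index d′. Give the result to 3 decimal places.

H = 23/128 = 0.1797
FA = 81/128 = 0.6328
Φ⁻¹(H) = Φ⁻¹(0.1797) = -0.9165
Φ⁻¹(FA) = Φ⁻¹(0.6328) = 0.3393
d' = z(H) − z(FA) = -0.9165 − 0.3393 = -1.2558

d′ = -1.256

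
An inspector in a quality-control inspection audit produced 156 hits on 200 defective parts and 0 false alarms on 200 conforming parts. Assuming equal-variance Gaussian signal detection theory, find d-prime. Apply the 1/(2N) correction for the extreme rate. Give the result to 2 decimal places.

The false-alarm rate is 0/200 = 0, so apply the 1/(2N) correction: FA → 1/(2·200) = 0.00250.
z(H) = z(0.78000) = 0.772
z(FA) = z(0.00250) = -2.807
d' = 0.772 − (-2.807) = 3.579

d-prime = 3.58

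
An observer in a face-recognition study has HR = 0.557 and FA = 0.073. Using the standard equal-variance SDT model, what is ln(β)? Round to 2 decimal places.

ln β = 1.05

z(H) = 0.143
z(FA) = -1.454
ln β = −½·[z(H)² − z(FA)²] = −0.5 × (0.020 − 2.114) = 1.047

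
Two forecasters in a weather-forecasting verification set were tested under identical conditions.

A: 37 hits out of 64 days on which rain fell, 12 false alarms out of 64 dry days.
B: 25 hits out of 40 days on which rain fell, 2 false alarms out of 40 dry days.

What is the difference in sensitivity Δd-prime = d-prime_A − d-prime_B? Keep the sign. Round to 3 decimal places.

Δd-prime = -0.879

A: z(0.5781) = 0.1970, z(0.1875) = -0.8871, d' = 1.0841
B: z(0.6250) = 0.3186, z(0.0500) = -1.6449, d' = 1.9635
Δd' = d'_A − d'_B = 1.0841 − 1.9635 = -0.8794
B has the higher sensitivity.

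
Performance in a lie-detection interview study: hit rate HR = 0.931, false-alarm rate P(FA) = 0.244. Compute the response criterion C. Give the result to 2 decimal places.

Φ⁻¹(0.931) = 1.4833, Φ⁻¹(0.244) = -0.6935
c = −½·[z(H) + z(FA)] = −0.5 × (1.4833 + (-0.6935)) = -0.3949
c < 0: the interviewer has a liberal response bias.

C = -0.39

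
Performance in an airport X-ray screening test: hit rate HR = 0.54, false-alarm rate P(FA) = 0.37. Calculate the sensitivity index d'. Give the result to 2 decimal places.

d' = 0.43

z(H) = z(0.54) = 0.100
z(FA) = z(0.37) = -0.332
d' = z(H) − z(FA) = 0.100 − (-0.332) = 0.432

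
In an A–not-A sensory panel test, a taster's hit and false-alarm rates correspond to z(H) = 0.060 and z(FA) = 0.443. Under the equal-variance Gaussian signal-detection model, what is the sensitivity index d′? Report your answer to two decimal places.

d′ = -0.38

d' = z(H) − z(FA) = 0.060 − 0.443 = -0.383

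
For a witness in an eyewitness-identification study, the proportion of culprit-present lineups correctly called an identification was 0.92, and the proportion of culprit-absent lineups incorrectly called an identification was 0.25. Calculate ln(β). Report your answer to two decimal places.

ln β = -0.76

z(H) = z(0.92) = 1.405
z(FA) = z(0.25) = -0.674
ln β = −½·[z(H)² − z(FA)²] = −0.5 × (1.974 − 0.454) = -0.760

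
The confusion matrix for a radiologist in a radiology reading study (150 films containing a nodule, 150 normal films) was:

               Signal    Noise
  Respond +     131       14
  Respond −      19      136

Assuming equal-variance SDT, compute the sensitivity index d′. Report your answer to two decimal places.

d′ = 2.46

H = 131/150 = 0.8733
FA = 14/150 = 0.0933
z(0.8733) = 1.142, z(0.0933) = -1.321
d' = z(H) − z(FA) = 1.142 − (-1.321) = 2.463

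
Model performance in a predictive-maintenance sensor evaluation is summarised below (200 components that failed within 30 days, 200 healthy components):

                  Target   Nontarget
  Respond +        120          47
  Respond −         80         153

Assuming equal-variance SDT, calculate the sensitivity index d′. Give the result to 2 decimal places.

H = 120/200 = 0.6000
FA = 47/200 = 0.2350
z(0.6000) = 0.2533, z(0.2350) = -0.7225
d' = z(H) − z(FA) = 0.2533 − (-0.7225) = 0.9758

d′ = 0.98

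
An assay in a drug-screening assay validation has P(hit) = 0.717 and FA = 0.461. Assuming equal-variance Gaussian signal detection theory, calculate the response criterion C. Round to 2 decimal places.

Φ⁻¹(H) = Φ⁻¹(0.717) = 0.5740
Φ⁻¹(FA) = Φ⁻¹(0.461) = -0.0979
c = −½·[z(H) + z(FA)] = −0.5 × (0.5740 + (-0.0979)) = -0.23805

C = -0.24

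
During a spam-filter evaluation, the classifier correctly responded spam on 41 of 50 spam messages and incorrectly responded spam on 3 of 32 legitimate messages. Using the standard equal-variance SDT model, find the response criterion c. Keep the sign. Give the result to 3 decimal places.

H = 41/50 = 0.8200
FA = 3/32 = 0.0938
z(H) = 0.9154
z(FA) = -1.3177
c = −½·[z(H) + z(FA)] = −0.5 × (0.9154 + (-1.3177)) = 0.20115

c = 0.201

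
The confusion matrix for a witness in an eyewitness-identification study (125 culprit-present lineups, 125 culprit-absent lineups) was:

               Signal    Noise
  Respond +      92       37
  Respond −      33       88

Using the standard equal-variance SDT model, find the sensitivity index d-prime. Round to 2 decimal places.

H = 92/125 = 0.7360
FA = 37/125 = 0.2960
z(H) = 0.6311
z(FA) = -0.5359
d' = z(H) − z(FA) = 0.6311 − (-0.5359) = 1.1670

d-prime = 1.17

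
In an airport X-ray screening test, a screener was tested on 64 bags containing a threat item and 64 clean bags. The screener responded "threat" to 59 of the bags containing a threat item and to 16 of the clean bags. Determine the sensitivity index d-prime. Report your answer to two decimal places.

H = 59/64 = 0.9219
FA = 16/64 = 0.2500
z(H) = z(0.9219) = 1.418
z(FA) = z(0.2500) = -0.674
d' = z(H) − z(FA) = 1.418 − (-0.674) = 2.092

d-prime = 2.09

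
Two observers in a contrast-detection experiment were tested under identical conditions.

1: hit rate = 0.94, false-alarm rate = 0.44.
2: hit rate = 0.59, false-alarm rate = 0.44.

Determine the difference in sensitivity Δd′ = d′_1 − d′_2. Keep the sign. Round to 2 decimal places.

Δd′ = 1.33

1: z(0.94) = 1.555, z(0.44) = -0.151, d' = 1.706
2: z(0.59) = 0.228, z(0.44) = -0.151, d' = 0.379
Δd' = d'_1 − d'_2 = 1.706 − 0.379 = 1.327
1 has the higher sensitivity.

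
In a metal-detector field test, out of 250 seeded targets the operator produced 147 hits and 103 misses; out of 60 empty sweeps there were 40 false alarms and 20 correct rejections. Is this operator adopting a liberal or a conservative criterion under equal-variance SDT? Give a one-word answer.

z(H) = 0.222, z(FA) = 0.431
c = −½·(z(H) + z(FA)) = -0.3265
c < 0 → liberal criterion (biased toward responding “yes”).

liberal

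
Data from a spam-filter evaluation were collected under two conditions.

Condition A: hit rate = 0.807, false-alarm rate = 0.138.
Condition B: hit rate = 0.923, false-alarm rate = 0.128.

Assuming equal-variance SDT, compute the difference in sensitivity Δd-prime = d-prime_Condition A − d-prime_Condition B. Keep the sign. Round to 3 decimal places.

Condition A: z(0.807) = 0.8669, z(0.138) = -1.0893, d' = 1.9562
Condition B: z(0.923) = 1.4255, z(0.128) = -1.1359, d' = 2.5614
Δd' = d'_Condition A − d'_Condition B = 1.9562 − 2.5614 = -0.6052
Condition B has the higher sensitivity.

Δd-prime = -0.605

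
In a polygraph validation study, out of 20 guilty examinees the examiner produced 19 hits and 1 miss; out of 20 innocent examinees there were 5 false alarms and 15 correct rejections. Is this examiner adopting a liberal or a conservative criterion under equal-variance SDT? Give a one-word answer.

z(H) = 1.645, z(FA) = -0.674
c = −½·(z(H) + z(FA)) = -0.4855
c < 0 → liberal criterion (biased toward responding “yes”).

liberal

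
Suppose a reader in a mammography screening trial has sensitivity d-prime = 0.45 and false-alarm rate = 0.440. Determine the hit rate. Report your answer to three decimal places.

hit rate = 0.618

z(false-alarm rate) = z(0.440) = -0.1510
z(H) = z(FA) + d' = -0.1510 + 0.45 = 0.2990
hit rate = Φ(0.2990) = 0.6175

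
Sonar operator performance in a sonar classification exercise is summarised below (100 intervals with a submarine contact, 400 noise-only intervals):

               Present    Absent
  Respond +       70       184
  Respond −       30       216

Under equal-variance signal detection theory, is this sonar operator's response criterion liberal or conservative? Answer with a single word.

z(H) = 0.524, z(FA) = -0.100
c = −½·(z(H) + z(FA)) = -0.212
c < 0 → liberal criterion (biased toward responding “yes”).

liberal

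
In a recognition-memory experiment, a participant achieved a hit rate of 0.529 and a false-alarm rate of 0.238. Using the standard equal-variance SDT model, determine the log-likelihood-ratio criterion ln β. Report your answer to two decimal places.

Φ⁻¹(H) = Φ⁻¹(0.529) = 0.073
Φ⁻¹(FA) = Φ⁻¹(0.238) = -0.713
ln β = −½·[z(H)² − z(FA)²] = −0.5 × (0.005 − 0.508) = 0.2515

ln β = 0.25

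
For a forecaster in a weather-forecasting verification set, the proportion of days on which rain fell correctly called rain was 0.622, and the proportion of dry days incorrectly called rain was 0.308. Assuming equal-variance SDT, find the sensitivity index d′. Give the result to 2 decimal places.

d′ = 0.81

Φ⁻¹(H) = 0.3107
Φ⁻¹(FA) = -0.5015
d' = z(H) − z(FA) = 0.3107 − (-0.5015) = 0.8122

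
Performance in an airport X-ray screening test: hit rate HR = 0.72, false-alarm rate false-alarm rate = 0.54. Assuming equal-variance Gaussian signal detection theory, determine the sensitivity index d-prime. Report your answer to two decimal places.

d-prime = 0.48

Φ⁻¹(H) = 0.583
Φ⁻¹(FA) = 0.100
d' = z(H) − z(FA) = 0.583 − 0.100 = 0.483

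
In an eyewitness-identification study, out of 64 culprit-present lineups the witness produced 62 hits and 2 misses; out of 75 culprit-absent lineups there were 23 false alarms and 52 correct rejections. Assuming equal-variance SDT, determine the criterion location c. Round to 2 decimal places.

H = 62/64 = 0.9688
FA = 23/75 = 0.3067
Φ⁻¹(H) = Φ⁻¹(0.9688) = 1.8634
Φ⁻¹(FA) = Φ⁻¹(0.3067) = -0.5052
c = −½·[z(H) + z(FA)] = −0.5 × (1.8634 + (-0.5052)) = -0.6791
c < 0: the witness has a liberal response bias.

c = -0.68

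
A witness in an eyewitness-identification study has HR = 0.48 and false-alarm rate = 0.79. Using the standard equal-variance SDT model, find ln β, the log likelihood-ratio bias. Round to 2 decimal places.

ln β = 0.32

z(H) = z(0.48) = -0.050
z(FA) = z(0.79) = 0.806
ln β = −½·[z(H)² − z(FA)²] = −0.5 × (0.003 − 0.650) = 0.3235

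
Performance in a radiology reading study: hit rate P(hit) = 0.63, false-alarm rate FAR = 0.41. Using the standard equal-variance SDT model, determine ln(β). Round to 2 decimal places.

Φ⁻¹(H) = Φ⁻¹(0.63) = 0.332
Φ⁻¹(FA) = Φ⁻¹(0.41) = -0.228
ln β = −½·[z(H)² − z(FA)²] = −0.5 × (0.110 − 0.052) = -0.029

ln β = -0.03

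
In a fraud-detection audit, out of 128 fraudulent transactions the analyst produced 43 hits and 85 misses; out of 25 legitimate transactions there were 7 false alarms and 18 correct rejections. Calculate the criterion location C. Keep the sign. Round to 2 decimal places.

C = 0.50

H = 43/128 = 0.3359
FA = 7/25 = 0.2800
z(H) = z(0.3359) = -0.4237
z(FA) = z(0.2800) = -0.5828
c = −½·[z(H) + z(FA)] = −0.5 × (-0.4237 + (-0.5828)) = 0.50325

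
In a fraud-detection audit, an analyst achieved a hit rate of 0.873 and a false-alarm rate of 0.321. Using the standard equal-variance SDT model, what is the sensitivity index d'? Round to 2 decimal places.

d' = 1.61

z(H) = z(0.873) = 1.1407
z(FA) = z(0.321) = -0.4649
d' = z(H) − z(FA) = 1.1407 − (-0.4649) = 1.6056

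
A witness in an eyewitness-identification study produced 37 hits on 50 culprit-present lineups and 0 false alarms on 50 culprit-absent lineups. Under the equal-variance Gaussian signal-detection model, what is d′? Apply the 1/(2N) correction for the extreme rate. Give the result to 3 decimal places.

The false-alarm rate is 0/50 = 0, so apply the 1/(2N) correction: FA → 1/(2·50) = 0.01000.
z(H) = z(0.74000) = 0.6433
z(FA) = z(0.01000) = -2.3263
d' = 0.6433 − (-2.3263) = 2.9696

d′ = 2.970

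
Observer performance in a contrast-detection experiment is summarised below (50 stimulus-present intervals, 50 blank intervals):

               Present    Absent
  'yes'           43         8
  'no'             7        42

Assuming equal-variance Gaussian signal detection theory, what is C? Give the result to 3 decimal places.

H = 43/50 = 0.8600
FA = 8/50 = 0.1600
z(0.8600) = 1.0803, z(0.1600) = -0.9945
c = −½·[z(H) + z(FA)] = −0.5 × (1.0803 + (-0.9945)) = -0.0429

C = -0.043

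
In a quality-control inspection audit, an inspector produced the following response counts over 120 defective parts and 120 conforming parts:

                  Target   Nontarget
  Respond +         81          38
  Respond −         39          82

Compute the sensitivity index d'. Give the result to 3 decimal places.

d' = 0.931

H = 81/120 = 0.6750
FA = 38/120 = 0.3167
z(H) = 0.4538
z(FA) = -0.4769
d' = z(H) − z(FA) = 0.4538 − (-0.4769) = 0.9307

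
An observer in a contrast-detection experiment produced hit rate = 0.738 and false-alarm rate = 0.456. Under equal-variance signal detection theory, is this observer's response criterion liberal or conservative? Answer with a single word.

z(H) = 0.637, z(FA) = -0.111
c = −½·(z(H) + z(FA)) = -0.263
c < 0 → liberal criterion (biased toward responding “yes”).

liberal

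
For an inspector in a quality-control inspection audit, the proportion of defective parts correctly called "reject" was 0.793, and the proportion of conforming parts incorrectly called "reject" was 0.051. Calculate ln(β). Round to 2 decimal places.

z(0.793) = 0.817, z(0.051) = -1.635
ln β = −½·[z(H)² − z(FA)²] = −0.5 × (0.667 − 2.673) = 1.003

ln β = 1.00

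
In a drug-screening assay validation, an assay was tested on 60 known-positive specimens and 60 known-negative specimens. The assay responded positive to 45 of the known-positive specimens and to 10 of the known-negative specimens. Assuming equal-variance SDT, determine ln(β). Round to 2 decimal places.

H = 45/60 = 0.7500
FA = 10/60 = 0.1667
Φ⁻¹(0.7500) = 0.674, Φ⁻¹(0.1667) = -0.967
ln β = −½·[z(H)² − z(FA)²] = −0.5 × (0.454 − 0.935) = 0.2405

ln β = 0.24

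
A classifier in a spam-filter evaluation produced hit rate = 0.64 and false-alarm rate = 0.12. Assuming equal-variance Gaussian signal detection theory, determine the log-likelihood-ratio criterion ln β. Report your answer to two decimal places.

Φ⁻¹(0.64) = 0.358, Φ⁻¹(0.12) = -1.175
ln β = −½·[z(H)² − z(FA)²] = −0.5 × (0.128 − 1.381) = 0.6265

ln β = 0.63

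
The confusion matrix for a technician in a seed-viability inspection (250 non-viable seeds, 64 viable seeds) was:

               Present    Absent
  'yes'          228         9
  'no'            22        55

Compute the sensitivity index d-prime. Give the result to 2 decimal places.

H = 228/250 = 0.9120
FA = 9/64 = 0.1406
z(H) = z(0.9120) = 1.3532
z(FA) = z(0.1406) = -1.0776
d' = z(H) − z(FA) = 1.3532 − (-1.0776) = 2.4308

d-prime = 2.43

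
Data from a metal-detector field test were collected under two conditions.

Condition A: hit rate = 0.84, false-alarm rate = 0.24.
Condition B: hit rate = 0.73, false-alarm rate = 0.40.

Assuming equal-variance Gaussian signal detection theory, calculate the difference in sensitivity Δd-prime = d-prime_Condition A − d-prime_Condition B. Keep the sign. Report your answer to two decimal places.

Δd-prime = 0.83

Condition A: z(0.84) = 0.994, z(0.24) = -0.706, d' = 1.700
Condition B: z(0.73) = 0.613, z(0.40) = -0.253, d' = 0.866
Δd' = d'_Condition A − d'_Condition B = 1.700 − 0.866 = 0.834
Condition A has the higher sensitivity.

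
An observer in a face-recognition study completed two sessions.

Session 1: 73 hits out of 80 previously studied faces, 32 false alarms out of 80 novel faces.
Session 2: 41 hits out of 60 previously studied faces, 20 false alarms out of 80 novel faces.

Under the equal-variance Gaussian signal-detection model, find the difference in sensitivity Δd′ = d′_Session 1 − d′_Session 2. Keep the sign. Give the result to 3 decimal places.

Session 1: z(0.9125) = 1.3563, z(0.4000) = -0.2533, d' = 1.6096
Session 2: z(0.6833) = 0.4769, z(0.2500) = -0.6745, d' = 1.1514
Δd' = d'_Session 1 − d'_Session 2 = 1.6096 − 1.1514 = 0.4582
Session 1 has the higher sensitivity.

Δd′ = 0.458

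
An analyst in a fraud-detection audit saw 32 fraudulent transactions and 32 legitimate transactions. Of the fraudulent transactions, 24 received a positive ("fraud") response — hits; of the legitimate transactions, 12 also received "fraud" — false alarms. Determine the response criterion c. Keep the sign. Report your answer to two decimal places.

H = 24/32 = 0.7500
FA = 12/32 = 0.3750
z(H) = z(0.7500) = 0.6745
z(FA) = z(0.3750) = -0.3186
c = −½·[z(H) + z(FA)] = −0.5 × (0.6745 + (-0.3186)) = -0.17795

c = -0.18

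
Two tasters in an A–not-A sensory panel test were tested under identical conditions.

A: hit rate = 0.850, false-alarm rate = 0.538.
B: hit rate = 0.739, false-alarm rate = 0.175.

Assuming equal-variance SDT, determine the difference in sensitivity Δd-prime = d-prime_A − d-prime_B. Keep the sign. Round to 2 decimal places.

A: z(0.850) = 1.036, z(0.538) = 0.095, d' = 0.941
B: z(0.739) = 0.640, z(0.175) = -0.935, d' = 1.575
Δd' = d'_A − d'_B = 0.941 − 1.575 = -0.634
B has the higher sensitivity.

Δd-prime = -0.63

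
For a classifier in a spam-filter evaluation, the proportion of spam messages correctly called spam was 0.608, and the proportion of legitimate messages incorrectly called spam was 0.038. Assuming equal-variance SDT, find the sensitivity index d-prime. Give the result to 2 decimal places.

Φ⁻¹(H) = Φ⁻¹(0.608) = 0.274
Φ⁻¹(FA) = Φ⁻¹(0.038) = -1.774
d' = z(H) − z(FA) = 0.274 − (-1.774) = 2.048

d-prime = 2.05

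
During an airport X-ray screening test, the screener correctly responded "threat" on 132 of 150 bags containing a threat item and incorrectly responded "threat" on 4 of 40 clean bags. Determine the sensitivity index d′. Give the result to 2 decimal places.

d′ = 2.46

H = 132/150 = 0.8800
FA = 4/40 = 0.1000
Φ⁻¹(H) = Φ⁻¹(0.8800) = 1.175
Φ⁻¹(FA) = Φ⁻¹(0.1000) = -1.282
d' = z(H) − z(FA) = 1.175 − (-1.282) = 2.457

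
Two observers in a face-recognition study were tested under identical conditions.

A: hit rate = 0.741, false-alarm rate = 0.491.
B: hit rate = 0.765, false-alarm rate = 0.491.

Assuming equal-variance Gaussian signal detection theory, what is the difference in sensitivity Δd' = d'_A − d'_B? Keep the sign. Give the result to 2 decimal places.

Δd' = -0.08

A: z(0.741) = 0.646, z(0.491) = -0.023, d' = 0.669
B: z(0.765) = 0.722, z(0.491) = -0.023, d' = 0.745
Δd' = d'_A − d'_B = 0.669 − 0.745 = -0.076
B has the higher sensitivity.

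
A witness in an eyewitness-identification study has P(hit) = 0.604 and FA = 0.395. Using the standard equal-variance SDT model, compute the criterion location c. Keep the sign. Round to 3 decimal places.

z(H) = 0.2637
z(FA) = -0.2663
c = −½·[z(H) + z(FA)] = −0.5 × (0.2637 + (-0.2663)) = 0.0013
c > 0: the witness has a conservative response bias.

c = 0.001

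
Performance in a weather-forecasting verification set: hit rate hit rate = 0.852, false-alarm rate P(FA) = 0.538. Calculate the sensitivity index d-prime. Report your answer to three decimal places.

z(H) = 1.0450
z(FA) = 0.0954
d' = z(H) − z(FA) = 1.0450 − 0.0954 = 0.9496

d-prime = 0.950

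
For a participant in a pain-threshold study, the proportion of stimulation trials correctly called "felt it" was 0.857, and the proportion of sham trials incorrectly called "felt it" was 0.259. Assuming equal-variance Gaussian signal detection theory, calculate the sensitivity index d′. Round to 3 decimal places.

Φ⁻¹(H) = 1.0669
Φ⁻¹(FA) = -0.6464
d' = z(H) − z(FA) = 1.0669 − (-0.6464) = 1.7133

d′ = 1.713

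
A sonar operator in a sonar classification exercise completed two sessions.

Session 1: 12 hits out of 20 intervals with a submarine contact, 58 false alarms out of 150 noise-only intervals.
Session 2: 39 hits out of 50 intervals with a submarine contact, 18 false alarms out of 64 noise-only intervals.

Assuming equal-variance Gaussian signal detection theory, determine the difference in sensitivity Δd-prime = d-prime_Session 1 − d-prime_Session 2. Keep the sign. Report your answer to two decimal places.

Session 1: z(0.6000) = 0.253, z(0.3867) = -0.288, d' = 0.541
Session 2: z(0.7800) = 0.772, z(0.2812) = -0.579, d' = 1.351
Δd' = d'_Session 1 − d'_Session 2 = 0.541 − 1.351 = -0.810
Session 2 has the higher sensitivity.

Δd-prime = -0.81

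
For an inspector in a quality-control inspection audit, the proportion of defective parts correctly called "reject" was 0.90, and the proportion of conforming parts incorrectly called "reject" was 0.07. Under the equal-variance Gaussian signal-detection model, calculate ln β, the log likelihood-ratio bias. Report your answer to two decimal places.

Φ⁻¹(0.90) = 1.282, Φ⁻¹(0.07) = -1.476
ln β = −½·[z(H)² − z(FA)²] = −0.5 × (1.644 − 2.179) = 0.2675

ln β = 0.27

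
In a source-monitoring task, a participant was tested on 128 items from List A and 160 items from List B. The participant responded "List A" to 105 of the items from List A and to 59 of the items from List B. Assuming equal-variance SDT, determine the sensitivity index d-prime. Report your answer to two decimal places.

d-prime = 1.25

H = 105/128 = 0.8203
FA = 59/160 = 0.3688
Φ⁻¹(H) = Φ⁻¹(0.8203) = 0.9165
Φ⁻¹(FA) = Φ⁻¹(0.3688) = -0.3350
d' = z(H) − z(FA) = 0.9165 − (-0.3350) = 1.2515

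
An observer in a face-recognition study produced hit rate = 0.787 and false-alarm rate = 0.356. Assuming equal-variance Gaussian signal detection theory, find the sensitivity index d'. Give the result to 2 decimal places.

Φ⁻¹(H) = Φ⁻¹(0.787) = 0.796
Φ⁻¹(FA) = Φ⁻¹(0.356) = -0.369
d' = z(H) − z(FA) = 0.796 − (-0.369) = 1.165

d' = 1.17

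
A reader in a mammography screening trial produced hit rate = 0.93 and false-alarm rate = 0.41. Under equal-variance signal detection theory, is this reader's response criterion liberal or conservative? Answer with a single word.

z(H) = 1.476, z(FA) = -0.228
c = −½·(z(H) + z(FA)) = -0.624
c < 0 → liberal criterion (biased toward responding “yes”).

liberal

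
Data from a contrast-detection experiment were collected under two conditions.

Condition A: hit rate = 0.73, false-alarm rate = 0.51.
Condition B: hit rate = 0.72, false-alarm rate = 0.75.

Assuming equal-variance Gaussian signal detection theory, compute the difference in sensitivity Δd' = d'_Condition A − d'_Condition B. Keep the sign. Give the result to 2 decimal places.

Δd' = 0.68

Condition A: z(0.73) = 0.613, z(0.51) = 0.025, d' = 0.588
Condition B: z(0.72) = 0.583, z(0.75) = 0.674, d' = -0.091
Δd' = d'_Condition A − d'_Condition B = 0.588 − (-0.091) = 0.679
Condition A has the higher sensitivity.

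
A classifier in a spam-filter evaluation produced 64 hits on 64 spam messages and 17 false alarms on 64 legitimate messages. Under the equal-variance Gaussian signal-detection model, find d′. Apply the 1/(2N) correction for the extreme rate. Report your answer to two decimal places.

The hit rate is 64/64 = 1, so apply the 1/(2N) correction: H → 1 − 1/(2·64) = 0.99219.
z(H) = z(0.99219) = 2.418
z(FA) = z(0.26562) = -0.626
d' = 2.418 − (-0.626) = 3.044

d′ = 3.04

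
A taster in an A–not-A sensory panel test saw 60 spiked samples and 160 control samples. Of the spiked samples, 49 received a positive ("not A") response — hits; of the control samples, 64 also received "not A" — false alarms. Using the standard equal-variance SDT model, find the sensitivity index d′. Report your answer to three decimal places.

d′ = 1.156

H = 49/60 = 0.8167
FA = 64/160 = 0.4000
z(H) = z(0.8167) = 0.9029
z(FA) = z(0.4000) = -0.2533
d' = z(H) − z(FA) = 0.9029 − (-0.2533) = 1.1562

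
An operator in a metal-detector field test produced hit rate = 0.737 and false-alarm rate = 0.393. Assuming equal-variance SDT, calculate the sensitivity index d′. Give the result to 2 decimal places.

d′ = 0.91

z(0.737) = 0.6341, z(0.393) = -0.2715
d' = z(H) − z(FA) = 0.6341 − (-0.2715) = 0.9056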